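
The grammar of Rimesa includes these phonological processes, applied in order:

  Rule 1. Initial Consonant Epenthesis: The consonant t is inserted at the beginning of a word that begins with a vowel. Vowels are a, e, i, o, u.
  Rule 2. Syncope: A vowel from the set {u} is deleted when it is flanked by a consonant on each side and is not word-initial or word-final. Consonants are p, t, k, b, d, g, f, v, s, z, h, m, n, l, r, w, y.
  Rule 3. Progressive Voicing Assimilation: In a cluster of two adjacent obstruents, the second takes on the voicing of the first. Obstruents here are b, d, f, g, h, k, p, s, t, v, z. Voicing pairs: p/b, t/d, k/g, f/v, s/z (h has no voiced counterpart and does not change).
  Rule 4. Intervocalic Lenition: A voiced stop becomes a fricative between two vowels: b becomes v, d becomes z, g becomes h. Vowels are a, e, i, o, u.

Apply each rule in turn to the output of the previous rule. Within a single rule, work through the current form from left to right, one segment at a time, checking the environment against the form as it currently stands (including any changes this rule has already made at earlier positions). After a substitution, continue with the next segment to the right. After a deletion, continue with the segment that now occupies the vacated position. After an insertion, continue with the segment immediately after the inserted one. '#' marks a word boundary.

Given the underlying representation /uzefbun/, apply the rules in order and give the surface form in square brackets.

Rule 1 Initial Consonant Epenthesis: [uzefbun] → [tuzefbun]
Rule 2 Syncope: [tuzefbun] → [tzefbn]
Rule 3 Progressive Voicing Assimilation: [tzefbn] → [tsefpn]
Rule 4 Intervocalic Lenition: no change — [tsefpn]

[tsefpn]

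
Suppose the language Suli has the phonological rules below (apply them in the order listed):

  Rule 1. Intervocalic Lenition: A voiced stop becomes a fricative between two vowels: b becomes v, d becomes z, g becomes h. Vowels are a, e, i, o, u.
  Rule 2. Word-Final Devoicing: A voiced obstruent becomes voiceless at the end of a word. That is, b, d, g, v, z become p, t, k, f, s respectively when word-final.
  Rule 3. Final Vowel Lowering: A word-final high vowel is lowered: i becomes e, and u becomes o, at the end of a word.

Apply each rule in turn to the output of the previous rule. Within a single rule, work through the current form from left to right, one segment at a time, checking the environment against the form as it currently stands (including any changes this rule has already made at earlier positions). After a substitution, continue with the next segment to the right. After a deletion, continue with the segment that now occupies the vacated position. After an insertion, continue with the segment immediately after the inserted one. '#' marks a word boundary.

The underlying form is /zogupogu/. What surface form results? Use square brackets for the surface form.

[zohupoho]

Rule 1 Intervocalic Lenition: [zogupogu] → [zohupohu]
Rule 2 Word-Final Devoicing: no change — [zohupohu]
Rule 3 Final Vowel Lowering: [zohupohu] → [zohupoho]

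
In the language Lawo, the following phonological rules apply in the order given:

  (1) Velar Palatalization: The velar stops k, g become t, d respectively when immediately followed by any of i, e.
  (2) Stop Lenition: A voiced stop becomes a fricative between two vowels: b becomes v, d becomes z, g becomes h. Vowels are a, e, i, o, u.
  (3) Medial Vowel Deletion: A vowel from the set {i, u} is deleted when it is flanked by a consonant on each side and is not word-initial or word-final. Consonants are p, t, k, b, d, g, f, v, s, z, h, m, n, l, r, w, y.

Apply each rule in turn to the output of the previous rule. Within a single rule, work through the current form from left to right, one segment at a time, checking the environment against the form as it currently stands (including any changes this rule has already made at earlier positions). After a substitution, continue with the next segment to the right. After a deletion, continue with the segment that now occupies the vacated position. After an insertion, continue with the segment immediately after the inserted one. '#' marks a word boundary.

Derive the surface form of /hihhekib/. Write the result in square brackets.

(1) Velar Palatalization: [hihhekib] → [hihhetib]
(2) Stop Lenition: no change — [hihhetib]
(3) Medial Vowel Deletion: [hihhetib] → [hhhetb]

[hhhetb]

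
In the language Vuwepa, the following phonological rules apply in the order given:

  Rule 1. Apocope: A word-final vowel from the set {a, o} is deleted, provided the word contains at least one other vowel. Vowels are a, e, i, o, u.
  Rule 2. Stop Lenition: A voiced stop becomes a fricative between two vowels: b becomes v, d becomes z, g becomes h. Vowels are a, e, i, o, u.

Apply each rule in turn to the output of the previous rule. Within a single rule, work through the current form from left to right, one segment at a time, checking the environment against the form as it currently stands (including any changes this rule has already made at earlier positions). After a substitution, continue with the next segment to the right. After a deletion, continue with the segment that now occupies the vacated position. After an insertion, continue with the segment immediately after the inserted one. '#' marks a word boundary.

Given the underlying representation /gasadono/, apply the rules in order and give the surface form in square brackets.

[gasazon]

Rule 1 Apocope: [gasadono] → [gasadon]
Rule 2 Stop Lenition: [gasadon] → [gasazon]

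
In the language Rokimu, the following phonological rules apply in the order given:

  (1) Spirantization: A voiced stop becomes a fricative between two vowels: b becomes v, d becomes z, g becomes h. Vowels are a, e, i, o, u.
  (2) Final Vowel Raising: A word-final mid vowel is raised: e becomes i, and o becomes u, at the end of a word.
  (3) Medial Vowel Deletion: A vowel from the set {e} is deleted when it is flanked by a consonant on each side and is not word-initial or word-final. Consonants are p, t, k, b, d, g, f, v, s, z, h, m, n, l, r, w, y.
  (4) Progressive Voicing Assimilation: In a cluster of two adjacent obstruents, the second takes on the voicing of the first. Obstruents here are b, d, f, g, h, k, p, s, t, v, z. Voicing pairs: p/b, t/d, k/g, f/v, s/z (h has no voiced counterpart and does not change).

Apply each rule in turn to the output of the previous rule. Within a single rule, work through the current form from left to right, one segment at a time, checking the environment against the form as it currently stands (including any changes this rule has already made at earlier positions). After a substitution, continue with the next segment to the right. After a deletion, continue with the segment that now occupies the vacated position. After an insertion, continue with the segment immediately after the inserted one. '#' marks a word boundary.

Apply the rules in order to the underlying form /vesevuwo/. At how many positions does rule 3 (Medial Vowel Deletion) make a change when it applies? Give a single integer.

(1) Spirantization: no change — [vesevuwo]
(2) Final Vowel Raising: [vesevuwo] → [vesevuwu]
(3) Medial Vowel Deletion: [vesevuwu] → [vsvuwu]
(4) Progressive Voicing Assimilation: [vsvuwu] → [vzvuwu]
Rule 3 changed 2 position(s).

2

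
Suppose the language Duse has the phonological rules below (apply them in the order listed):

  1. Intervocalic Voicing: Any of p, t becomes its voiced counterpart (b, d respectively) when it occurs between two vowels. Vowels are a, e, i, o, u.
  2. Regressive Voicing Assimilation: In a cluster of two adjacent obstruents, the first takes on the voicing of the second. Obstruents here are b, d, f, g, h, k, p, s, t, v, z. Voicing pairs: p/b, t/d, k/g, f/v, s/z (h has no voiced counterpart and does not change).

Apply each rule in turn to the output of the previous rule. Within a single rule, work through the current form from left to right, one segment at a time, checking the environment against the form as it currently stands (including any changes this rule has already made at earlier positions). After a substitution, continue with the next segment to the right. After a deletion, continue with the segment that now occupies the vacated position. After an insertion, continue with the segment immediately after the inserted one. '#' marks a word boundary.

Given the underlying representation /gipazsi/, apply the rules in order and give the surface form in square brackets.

[gibassi]

1 Intervocalic Voicing: [gipazsi] → [gibazsi]
2 Regressive Voicing Assimilation: [gibazsi] → [gibassi]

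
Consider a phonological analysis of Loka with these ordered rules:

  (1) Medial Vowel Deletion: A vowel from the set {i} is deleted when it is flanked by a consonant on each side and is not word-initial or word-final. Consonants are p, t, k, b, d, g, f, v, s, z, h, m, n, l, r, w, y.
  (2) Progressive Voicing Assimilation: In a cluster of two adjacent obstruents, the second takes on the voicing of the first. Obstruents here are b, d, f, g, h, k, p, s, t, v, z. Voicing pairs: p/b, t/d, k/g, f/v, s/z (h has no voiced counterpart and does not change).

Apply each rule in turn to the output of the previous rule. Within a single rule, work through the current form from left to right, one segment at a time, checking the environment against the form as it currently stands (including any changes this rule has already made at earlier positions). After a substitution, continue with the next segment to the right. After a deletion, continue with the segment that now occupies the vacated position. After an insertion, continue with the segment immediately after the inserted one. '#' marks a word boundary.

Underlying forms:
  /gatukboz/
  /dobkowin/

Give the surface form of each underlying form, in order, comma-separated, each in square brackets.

[gatukpoz], [dobgown]

/gatukboz/:
  (1) Medial Vowel Deletion: no change — [gatukboz]
  (2) Progressive Voicing Assimilation: [gatukboz] → [gatukpoz]
/dobkowin/:
  (1) Medial Vowel Deletion: [dobkowin] → [dobkown]
  (2) Progressive Voicing Assimilation: [dobkown] → [dobgown]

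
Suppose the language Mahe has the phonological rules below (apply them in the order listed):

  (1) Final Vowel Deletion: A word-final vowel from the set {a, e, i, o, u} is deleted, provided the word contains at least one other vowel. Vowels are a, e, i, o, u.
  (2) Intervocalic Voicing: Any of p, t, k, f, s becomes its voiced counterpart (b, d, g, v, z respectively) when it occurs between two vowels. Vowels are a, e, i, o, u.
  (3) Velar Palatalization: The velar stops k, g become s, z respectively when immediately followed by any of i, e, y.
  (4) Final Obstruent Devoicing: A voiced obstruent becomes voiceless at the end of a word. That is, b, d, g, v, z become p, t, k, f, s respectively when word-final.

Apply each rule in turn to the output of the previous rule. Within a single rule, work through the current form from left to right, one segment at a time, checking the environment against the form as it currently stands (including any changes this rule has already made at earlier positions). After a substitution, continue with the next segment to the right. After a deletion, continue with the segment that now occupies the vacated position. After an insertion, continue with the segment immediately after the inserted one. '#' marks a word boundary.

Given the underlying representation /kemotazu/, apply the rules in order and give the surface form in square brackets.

(1) Final Vowel Deletion: [kemotazu] → [kemotaz]
(2) Intervocalic Voicing: [kemotaz] → [kemodaz]
(3) Velar Palatalization: [kemodaz] → [semodaz]
(4) Final Obstruent Devoicing: [semodaz] → [semodas]

[semodas]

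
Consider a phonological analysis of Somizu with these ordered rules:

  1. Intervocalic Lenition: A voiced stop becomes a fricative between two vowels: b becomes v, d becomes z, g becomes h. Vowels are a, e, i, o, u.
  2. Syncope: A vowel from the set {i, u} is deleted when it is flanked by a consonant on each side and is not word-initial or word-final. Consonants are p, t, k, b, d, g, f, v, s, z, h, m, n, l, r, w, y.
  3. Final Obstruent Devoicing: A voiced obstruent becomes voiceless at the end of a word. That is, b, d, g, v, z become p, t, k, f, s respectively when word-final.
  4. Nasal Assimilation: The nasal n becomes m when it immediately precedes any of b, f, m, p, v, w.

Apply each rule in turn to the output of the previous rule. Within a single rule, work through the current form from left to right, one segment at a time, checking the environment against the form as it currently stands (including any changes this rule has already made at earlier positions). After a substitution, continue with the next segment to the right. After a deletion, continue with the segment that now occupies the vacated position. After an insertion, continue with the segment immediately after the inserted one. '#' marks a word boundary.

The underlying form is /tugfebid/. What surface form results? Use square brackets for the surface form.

[tgfevt]

1 Intervocalic Lenition: [tugfebid] → [tugfevid]
2 Syncope: [tugfevid] → [tgfevd]
3 Final Obstruent Devoicing: [tgfevd] → [tgfevt]
4 Nasal Assimilation: no change — [tgfevt]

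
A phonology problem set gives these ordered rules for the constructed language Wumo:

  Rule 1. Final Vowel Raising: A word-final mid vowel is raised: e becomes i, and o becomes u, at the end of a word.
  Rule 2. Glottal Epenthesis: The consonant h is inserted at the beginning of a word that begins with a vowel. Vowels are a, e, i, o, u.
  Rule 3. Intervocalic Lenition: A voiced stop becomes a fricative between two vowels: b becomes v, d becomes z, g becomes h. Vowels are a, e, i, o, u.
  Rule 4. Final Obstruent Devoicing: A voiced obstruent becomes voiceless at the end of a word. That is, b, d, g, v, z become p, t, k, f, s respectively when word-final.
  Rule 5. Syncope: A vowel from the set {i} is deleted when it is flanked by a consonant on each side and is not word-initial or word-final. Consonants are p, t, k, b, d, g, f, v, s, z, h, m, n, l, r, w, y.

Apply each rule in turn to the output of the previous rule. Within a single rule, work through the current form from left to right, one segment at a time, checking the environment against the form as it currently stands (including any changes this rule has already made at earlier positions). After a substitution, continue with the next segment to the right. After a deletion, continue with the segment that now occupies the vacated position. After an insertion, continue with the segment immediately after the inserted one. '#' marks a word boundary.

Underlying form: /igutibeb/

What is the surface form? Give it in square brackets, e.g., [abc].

Rule 1 Final Vowel Raising: no change — [igutibeb]
Rule 2 Glottal Epenthesis: [igutibeb] → [higutibeb]
Rule 3 Intervocalic Lenition: [higutibeb] → [hihutiveb]
Rule 4 Final Obstruent Devoicing: [hihutiveb] → [hihutivep]
Rule 5 Syncope: [hihutivep] → [hhutvep]

[hhutvep]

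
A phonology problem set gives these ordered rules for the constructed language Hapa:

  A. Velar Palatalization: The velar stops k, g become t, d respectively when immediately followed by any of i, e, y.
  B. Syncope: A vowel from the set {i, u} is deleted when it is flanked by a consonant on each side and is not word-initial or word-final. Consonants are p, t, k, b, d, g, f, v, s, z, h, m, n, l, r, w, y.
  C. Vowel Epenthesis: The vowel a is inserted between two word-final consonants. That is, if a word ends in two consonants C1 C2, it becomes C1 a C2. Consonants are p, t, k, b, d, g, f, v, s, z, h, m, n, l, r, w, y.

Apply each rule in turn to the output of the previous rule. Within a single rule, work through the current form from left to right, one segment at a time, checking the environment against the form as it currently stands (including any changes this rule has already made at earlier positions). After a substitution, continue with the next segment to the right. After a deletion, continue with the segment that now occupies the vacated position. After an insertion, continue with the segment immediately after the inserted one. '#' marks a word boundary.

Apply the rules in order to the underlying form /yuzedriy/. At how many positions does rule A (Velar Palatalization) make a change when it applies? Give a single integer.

0

A Velar Palatalization: no change — [yuzedriy]
B Syncope: [yuzedriy] → [yzedry]
C Vowel Epenthesis: [yzedry] → [yzedray]
Rule A changed 0 position(s).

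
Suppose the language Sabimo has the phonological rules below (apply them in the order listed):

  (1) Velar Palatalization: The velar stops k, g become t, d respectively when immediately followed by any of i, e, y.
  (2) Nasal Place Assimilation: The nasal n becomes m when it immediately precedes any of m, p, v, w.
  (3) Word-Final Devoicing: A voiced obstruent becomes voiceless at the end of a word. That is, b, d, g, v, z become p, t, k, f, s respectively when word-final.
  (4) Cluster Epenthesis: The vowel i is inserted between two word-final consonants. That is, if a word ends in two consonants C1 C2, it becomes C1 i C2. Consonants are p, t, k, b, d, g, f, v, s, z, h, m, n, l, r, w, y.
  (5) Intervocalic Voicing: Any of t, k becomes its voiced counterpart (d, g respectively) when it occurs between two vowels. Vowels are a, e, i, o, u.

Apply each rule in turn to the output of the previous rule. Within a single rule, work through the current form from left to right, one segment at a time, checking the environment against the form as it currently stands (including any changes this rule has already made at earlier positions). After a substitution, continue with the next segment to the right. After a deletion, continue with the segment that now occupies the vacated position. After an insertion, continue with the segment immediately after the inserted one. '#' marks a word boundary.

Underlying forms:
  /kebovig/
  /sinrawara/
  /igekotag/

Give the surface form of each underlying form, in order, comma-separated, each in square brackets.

/kebovig/:
  (1) Velar Palatalization: [kebovig] → [tebovig]
  (2) Nasal Place Assimilation: no change — [tebovig]
  (3) Word-Final Devoicing: [tebovig] → [tebovik]
  (4) Cluster Epenthesis: no change — [tebovik]
  (5) Intervocalic Voicing: no change — [tebovik]
/sinrawara/:
  (1) Velar Palatalization: no change — [sinrawara]
  (2) Nasal Place Assimilation: no change — [sinrawara]
  (3) Word-Final Devoicing: no change — [sinrawara]
  (4) Cluster Epenthesis: no change — [sinrawara]
  (5) Intervocalic Voicing: no change — [sinrawara]
/igekotag/:
  (1) Velar Palatalization: [igekotag] → [idekotag]
  (2) Nasal Place Assimilation: no change — [idekotag]
  (3) Word-Final Devoicing: [idekotag] → [idekotak]
  (4) Cluster Epenthesis: no change — [idekotak]
  (5) Intervocalic Voicing: [idekotak] → [idegodak]

[tebovik], [sinrawara], [idegodak]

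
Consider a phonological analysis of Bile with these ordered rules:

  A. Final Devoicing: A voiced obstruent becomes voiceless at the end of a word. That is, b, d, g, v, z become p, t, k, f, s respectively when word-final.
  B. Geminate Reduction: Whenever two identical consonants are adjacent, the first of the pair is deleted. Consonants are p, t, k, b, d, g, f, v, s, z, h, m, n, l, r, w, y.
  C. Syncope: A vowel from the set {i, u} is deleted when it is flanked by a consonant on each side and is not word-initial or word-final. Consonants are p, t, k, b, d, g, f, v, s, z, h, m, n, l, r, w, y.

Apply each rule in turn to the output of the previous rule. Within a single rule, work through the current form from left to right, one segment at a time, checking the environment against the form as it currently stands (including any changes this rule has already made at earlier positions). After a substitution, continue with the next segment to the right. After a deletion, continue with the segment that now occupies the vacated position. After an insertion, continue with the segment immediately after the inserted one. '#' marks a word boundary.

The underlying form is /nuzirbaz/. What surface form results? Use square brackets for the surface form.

[nzrbas]

A Final Devoicing: [nuzirbaz] → [nuzirbas]
B Geminate Reduction: no change — [nuzirbas]
C Syncope: [nuzirbas] → [nzrbas]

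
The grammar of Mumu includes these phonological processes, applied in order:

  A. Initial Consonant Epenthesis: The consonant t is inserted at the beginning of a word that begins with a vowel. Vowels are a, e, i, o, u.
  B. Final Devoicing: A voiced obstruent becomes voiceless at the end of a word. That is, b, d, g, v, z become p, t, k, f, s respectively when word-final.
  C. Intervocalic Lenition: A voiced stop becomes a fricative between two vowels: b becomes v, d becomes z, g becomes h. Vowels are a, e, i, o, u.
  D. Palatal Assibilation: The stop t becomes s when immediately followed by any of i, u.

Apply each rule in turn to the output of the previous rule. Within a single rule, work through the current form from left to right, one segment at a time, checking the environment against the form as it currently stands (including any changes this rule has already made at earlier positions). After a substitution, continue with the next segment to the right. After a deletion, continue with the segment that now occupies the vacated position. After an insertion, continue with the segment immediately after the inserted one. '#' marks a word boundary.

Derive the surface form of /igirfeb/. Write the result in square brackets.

A Initial Consonant Epenthesis: [igirfeb] → [tigirfeb]
B Final Devoicing: [tigirfeb] → [tigirfep]
C Intervocalic Lenition: [tigirfep] → [tihirfep]
D Palatal Assibilation: [tihirfep] → [sihirfep]

[sihirfep]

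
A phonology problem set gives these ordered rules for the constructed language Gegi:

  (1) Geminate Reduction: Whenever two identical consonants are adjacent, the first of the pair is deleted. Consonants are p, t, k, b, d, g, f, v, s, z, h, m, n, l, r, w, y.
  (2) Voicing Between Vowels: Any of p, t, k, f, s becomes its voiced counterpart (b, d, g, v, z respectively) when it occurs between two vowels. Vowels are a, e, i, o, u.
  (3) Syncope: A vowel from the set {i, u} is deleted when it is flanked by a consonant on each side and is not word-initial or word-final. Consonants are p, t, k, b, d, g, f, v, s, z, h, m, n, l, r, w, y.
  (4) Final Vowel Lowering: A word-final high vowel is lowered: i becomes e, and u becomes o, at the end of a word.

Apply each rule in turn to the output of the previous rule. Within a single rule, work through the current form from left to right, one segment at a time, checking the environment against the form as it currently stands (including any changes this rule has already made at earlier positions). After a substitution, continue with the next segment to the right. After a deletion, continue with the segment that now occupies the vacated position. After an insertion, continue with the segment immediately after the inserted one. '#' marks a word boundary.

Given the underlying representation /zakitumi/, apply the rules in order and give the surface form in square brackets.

(1) Geminate Reduction: no change — [zakitumi]
(2) Voicing Between Vowels: [zakitumi] → [zagidumi]
(3) Syncope: [zagidumi] → [zagdmi]
(4) Final Vowel Lowering: [zagdmi] → [zagdme]

[zagdme]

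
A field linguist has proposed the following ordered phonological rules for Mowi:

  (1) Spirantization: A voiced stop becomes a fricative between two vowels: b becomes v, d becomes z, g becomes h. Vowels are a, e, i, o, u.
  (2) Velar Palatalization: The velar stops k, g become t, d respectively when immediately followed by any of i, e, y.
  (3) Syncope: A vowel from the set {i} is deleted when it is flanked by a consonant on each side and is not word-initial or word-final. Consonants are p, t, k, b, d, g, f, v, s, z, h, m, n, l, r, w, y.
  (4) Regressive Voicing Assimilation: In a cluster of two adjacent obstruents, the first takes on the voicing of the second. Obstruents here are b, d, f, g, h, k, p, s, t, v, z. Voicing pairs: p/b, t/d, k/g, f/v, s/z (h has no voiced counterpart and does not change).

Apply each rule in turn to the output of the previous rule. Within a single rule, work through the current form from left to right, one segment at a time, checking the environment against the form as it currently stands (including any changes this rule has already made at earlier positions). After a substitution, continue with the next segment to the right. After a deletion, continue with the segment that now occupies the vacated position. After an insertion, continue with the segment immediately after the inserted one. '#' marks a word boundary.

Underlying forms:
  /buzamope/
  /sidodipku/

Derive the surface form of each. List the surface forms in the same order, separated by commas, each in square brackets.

/buzamope/:
  (1) Spirantization: no change — [buzamope]
  (2) Velar Palatalization: no change — [buzamope]
  (3) Syncope: no change — [buzamope]
  (4) Regressive Voicing Assimilation: no change — [buzamope]
/sidodipku/:
  (1) Spirantization: [sidodipku] → [sizozipku]
  (2) Velar Palatalization: no change — [sizozipku]
  (3) Syncope: [sizozipku] → [szozpku]
  (4) Regressive Voicing Assimilation: [szozpku] → [zzospku]

[buzamope], [zzospku]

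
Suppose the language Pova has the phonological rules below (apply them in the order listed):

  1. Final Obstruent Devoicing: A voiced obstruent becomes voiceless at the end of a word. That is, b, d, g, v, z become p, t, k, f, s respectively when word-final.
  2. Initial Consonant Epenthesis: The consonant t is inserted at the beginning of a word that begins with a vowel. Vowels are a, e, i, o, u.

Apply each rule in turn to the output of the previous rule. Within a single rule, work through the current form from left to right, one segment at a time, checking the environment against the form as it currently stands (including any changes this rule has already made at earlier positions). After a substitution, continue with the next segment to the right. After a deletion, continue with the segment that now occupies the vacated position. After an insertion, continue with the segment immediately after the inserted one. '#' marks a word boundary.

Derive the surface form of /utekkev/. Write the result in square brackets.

1 Final Obstruent Devoicing: [utekkev] → [utekkef]
2 Initial Consonant Epenthesis: [utekkef] → [tutekkef]

[tutekkef]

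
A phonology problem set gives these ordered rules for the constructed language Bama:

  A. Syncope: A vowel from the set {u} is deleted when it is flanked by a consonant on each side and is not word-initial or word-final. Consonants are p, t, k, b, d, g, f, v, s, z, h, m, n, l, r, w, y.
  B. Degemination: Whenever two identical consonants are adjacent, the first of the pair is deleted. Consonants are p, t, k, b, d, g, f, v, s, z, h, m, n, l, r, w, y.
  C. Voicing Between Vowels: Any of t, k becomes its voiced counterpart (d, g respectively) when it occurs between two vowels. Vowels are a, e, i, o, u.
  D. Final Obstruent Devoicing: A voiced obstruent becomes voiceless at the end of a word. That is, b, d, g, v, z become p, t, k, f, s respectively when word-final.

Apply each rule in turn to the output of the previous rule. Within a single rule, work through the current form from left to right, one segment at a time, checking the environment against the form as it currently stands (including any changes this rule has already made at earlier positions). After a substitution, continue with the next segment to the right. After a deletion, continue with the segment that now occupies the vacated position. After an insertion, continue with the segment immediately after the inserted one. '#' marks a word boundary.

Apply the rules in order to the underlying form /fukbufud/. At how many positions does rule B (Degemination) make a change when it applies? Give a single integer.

0

A Syncope: [fukbufud] → [fkbfd]
B Degemination: no change — [fkbfd]
C Voicing Between Vowels: no change — [fkbfd]
D Final Obstruent Devoicing: [fkbfd] → [fkbft]
Rule B changed 0 position(s).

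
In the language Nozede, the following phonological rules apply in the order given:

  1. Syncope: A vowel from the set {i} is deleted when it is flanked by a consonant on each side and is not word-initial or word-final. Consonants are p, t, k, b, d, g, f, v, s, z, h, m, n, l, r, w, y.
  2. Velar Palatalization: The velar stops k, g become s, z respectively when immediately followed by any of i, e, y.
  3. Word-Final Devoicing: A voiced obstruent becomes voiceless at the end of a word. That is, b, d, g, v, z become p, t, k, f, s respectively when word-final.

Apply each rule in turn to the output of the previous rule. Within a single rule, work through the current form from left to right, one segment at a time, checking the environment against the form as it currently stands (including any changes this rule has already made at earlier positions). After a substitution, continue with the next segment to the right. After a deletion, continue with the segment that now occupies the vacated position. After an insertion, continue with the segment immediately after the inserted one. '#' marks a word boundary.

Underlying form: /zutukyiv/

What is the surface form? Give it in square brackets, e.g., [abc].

1 Syncope: [zutukyiv] → [zutukyv]
2 Velar Palatalization: [zutukyv] → [zutusyv]
3 Word-Final Devoicing: [zutusyv] → [zutusyf]

[zutusyf]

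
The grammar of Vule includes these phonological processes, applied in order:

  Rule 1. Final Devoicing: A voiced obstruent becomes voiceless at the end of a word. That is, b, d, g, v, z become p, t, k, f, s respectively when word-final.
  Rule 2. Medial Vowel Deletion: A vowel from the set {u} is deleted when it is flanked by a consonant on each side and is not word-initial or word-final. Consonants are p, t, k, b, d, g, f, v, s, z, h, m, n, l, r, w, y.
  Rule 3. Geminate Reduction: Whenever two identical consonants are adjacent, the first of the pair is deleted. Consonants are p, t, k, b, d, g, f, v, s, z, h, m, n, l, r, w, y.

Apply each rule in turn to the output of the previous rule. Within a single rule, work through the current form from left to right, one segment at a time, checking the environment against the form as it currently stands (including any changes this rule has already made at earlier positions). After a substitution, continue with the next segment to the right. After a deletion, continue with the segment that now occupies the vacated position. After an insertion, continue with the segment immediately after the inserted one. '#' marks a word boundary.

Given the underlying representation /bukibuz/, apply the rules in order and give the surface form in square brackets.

Rule 1 Final Devoicing: [bukibuz] → [bukibus]
Rule 2 Medial Vowel Deletion: [bukibus] → [bkibs]
Rule 3 Geminate Reduction: no change — [bkibs]

[bkibs]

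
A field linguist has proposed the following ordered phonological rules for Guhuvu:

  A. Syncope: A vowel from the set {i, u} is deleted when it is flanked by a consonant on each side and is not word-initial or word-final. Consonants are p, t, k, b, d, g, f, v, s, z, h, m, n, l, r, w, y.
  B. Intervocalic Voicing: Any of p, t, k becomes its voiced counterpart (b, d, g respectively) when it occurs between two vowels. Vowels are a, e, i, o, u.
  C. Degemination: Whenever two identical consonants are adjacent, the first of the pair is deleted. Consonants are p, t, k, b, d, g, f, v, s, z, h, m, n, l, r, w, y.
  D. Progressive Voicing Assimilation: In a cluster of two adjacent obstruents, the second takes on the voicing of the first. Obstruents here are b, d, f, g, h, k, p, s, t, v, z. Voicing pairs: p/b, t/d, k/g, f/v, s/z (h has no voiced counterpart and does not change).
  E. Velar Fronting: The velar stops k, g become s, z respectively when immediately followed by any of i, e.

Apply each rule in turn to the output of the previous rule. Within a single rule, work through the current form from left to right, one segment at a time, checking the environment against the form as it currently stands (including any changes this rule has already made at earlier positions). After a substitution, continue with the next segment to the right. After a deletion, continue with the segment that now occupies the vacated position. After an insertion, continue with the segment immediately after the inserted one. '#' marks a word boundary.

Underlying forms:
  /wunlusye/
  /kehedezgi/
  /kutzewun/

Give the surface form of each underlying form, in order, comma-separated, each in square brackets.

/wunlusye/:
  A Syncope: [wunlusye] → [wnlsye]
  B Intervocalic Voicing: no change — [wnlsye]
  C Degemination: no change — [wnlsye]
  D Progressive Voicing Assimilation: no change — [wnlsye]
  E Velar Fronting: no change — [wnlsye]
/kehedezgi/:
  A Syncope: no change — [kehedezgi]
  B Intervocalic Voicing: no change — [kehedezgi]
  C Degemination: no change — [kehedezgi]
  D Progressive Voicing Assimilation: no change — [kehedezgi]
  E Velar Fronting: [kehedezgi] → [sehedezzi]
/kutzewun/:
  A Syncope: [kutzewun] → [ktzewn]
  B Intervocalic Voicing: no change — [ktzewn]
  C Degemination: no change — [ktzewn]
  D Progressive Voicing Assimilation: [ktzewn] → [ktsewn]
  E Velar Fronting: no change — [ktsewn]

[wnlsye], [sehedezzi], [ktsewn]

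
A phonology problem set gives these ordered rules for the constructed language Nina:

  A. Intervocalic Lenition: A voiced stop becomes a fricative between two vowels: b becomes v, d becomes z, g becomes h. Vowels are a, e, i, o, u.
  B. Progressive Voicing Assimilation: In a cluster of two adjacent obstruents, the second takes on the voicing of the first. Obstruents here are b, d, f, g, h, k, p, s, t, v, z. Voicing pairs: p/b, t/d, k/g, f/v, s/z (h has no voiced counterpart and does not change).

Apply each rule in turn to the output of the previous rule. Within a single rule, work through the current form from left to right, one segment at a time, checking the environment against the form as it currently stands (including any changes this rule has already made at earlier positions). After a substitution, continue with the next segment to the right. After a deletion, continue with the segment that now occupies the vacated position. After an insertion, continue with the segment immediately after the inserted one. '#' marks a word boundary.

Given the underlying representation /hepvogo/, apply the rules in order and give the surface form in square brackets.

[hepfoho]

A Intervocalic Lenition: [hepvogo] → [hepvoho]
B Progressive Voicing Assimilation: [hepvoho] → [hepfoho]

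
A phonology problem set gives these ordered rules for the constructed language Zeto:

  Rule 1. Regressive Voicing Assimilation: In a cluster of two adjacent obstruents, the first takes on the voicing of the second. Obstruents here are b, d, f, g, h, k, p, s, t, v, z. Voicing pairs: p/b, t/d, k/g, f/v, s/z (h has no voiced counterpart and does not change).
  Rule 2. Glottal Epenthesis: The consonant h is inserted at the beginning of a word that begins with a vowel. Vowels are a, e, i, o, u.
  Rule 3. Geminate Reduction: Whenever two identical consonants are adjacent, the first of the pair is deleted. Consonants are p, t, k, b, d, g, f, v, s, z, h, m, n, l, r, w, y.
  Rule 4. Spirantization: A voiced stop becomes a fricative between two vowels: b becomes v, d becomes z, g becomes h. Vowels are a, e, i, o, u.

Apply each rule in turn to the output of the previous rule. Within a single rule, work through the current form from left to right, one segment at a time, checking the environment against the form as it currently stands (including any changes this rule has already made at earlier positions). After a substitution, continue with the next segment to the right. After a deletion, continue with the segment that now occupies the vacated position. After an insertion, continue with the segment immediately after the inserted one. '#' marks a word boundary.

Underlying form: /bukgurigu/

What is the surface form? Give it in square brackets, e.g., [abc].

[buhurihu]

Rule 1 Regressive Voicing Assimilation: [bukgurigu] → [buggurigu]
Rule 2 Glottal Epenthesis: no change — [buggurigu]
Rule 3 Geminate Reduction: [buggurigu] → [bugurigu]
Rule 4 Spirantization: [bugurigu] → [buhurihu]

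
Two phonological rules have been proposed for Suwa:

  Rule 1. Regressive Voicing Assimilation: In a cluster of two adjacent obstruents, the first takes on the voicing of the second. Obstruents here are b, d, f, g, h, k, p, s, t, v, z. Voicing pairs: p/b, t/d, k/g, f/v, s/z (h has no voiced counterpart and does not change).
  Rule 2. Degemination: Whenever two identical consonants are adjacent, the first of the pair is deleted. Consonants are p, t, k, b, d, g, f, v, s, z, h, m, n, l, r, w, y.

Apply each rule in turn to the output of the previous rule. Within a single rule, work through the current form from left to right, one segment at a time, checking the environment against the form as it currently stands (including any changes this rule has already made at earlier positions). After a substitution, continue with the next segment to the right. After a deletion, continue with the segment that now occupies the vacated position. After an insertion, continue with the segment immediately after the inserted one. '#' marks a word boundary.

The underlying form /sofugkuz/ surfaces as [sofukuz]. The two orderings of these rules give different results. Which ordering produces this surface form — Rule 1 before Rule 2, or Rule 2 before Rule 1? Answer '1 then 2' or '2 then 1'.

1 then 2

Order 1 then 2:
  1 Regressive Voicing Assimilation: [sofugkuz] → [sofukkuz]
  2 Degemination: [sofukkuz] → [sofukuz]
  result: [sofukuz]
Order 2 then 1:
  2 Degemination: no change — [sofugkuz]
  1 Regressive Voicing Assimilation: [sofugkuz] → [sofukkuz]
  result: [sofukkuz]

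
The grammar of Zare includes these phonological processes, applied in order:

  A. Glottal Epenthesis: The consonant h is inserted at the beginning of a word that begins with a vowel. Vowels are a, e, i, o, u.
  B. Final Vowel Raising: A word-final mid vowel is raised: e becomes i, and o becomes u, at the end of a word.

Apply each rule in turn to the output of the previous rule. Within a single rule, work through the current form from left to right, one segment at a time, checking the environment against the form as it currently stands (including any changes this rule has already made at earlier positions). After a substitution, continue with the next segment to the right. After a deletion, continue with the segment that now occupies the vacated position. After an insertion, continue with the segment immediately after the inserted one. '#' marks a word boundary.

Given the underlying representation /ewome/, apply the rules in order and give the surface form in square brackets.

[hewomi]

A Glottal Epenthesis: [ewome] → [hewome]
B Final Vowel Raising: [hewome] → [hewomi]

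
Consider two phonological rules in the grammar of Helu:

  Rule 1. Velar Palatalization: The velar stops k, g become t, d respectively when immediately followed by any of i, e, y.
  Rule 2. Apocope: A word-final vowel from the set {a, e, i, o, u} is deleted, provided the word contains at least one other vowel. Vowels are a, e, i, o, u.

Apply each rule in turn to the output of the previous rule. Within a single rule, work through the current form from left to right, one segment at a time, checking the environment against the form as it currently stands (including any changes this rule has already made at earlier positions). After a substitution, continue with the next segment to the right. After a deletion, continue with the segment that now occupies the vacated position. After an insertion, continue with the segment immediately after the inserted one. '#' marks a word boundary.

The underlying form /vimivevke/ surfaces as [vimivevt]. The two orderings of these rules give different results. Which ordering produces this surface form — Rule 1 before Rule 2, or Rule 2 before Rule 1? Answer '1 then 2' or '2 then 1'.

Order 1 then 2:
  1 Velar Palatalization: [vimivevke] → [vimivevte]
  2 Apocope: [vimivevte] → [vimivevt]
  result: [vimivevt]
Order 2 then 1:
  2 Apocope: [vimivevke] → [vimivevk]
  1 Velar Palatalization: no change — [vimivevk]
  result: [vimivevk]

1 then 2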